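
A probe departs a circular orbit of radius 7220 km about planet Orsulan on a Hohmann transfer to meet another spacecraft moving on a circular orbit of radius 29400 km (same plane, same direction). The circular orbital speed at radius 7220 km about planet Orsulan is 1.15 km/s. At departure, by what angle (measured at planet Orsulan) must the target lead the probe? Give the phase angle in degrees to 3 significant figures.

From the circular-orbit relation v² = μ/r at r = 7220 km: μ = v²r = (1.15)² × 7220 = 9548.45 km³/s².
Transfer-ellipse semi-major axis a_t = (r₁ + r₂)/2 = (7220 + 29400)/2 = 18310 km.
Transfer time t = π√(a_t³/μ) = 79656 s.
The target's mean motion on its circular orbit is ω₂ = √(μ/r₂³) = 1.9384×10^-5 rad/s.
Angle swept by the target during transfer: ω₂·t = 1.5441 rad = 88.47°.
Arrival is 180° from departure on the ellipse, so φ = 180° − 88.47° = 91.5°.

φ = 91.5°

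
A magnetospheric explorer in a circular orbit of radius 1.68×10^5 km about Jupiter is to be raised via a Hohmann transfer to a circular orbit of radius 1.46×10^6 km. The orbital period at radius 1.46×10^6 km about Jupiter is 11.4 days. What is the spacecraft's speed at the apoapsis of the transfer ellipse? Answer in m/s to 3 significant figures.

From Kepler's third law T² = 4π²r³/μ at r = 1.46×10^6 km, T = 11.4 days = 11.4 × 86400 s = 9.8496×10^5 s: μ = 4π²r³/T² = 1.26643×10^8 km³/s².
Semi-major axis of the transfer orbit: a_t = (1.680×10^5 + 1.460×10^6)/2 = 8.140×10^5 km.
The apoapsis of the transfer ellipse is at r = 1.460×10^6 km.
Applying v² = μ(2/r − 1/a_t): v = 4.231 km/s.

v = 4230 m/s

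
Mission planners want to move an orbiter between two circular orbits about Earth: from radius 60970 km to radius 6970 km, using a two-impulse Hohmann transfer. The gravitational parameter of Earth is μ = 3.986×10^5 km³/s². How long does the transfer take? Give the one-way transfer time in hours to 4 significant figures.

t = 8.654 hours

Semi-major axis of the transfer orbit: a_t = (60970 + 6970)/2 = 33970 km.
Half the transfer-orbit period gives t = π√(a_t³/μ) = 31155 s.
Converting: 31155 s ÷ 3600 s/hour = 8.654 hours.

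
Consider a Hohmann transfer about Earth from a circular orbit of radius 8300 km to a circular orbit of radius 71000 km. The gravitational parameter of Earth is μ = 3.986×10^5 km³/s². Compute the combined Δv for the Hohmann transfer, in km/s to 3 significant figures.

Δv = 3.63 km/s

Transfer-ellipse semi-major axis a_t = (r₁ + r₂)/2 = (8300 + 71000)/2 = 39650 km.
Circular speed at r₁: v₁ = √(μ/r₁) = √(3.986×10^5/8300) = 6.92994 km/s.
Transfer-orbit speed at r₁ (vis-viva): v_p = √[μ(2/r₁ − 1/a_t)] = 9.27336 km/s.
First burn Δv₁ = |v_p − v₁| = 2.3434 km/s.
Circular speed at r₂: v₂ = √(μ/r₂) = 2.3694 km/s.
Transfer-orbit speed at r₂: v_a = √[μ(2/r₂ − 1/a_t)] = 1.0841 km/s.
Second burn Δv₂ = |v₂ − v_a| = 1.2853 km/s.
Δv = Δv₁ + Δv₂ = 2.3434 + 1.2853 = 3.629 km/s.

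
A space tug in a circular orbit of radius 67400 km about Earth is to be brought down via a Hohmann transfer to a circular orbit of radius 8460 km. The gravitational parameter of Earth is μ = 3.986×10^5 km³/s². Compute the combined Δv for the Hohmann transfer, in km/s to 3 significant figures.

Δv = 3.57 km/s

Semi-major axis of the transfer orbit: a_t = (67400 + 8460)/2 = 37930 km.
At r₁ the circular-orbit speed is v₁ = √(μ/r₁) = 2.432 km/s.
Transfer-orbit speed at r₁ (vis-viva): v_a = √[μ(2/r₁ − 1/a_t)] = 1.149 km/s.
First burn Δv₁ = |v_a − v₁| = 1.283 km/s.
Circular speed at r₂: v₂ = √(μ/r₂) = 6.864 km/s.
Transfer-orbit speed at r₂: v_p = √[μ(2/r₂ − 1/a_t)] = 9.150 km/s.
Second burn Δv₂ = |v₂ − v_p| = 2.286 km/s.
Total Δv = Δv₁ + Δv₂ = 3.569 km/s.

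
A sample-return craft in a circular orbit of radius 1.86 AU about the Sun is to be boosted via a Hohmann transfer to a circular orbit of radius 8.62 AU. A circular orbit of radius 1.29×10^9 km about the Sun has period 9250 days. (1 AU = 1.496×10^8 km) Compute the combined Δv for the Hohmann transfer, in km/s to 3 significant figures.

From Kepler's third law T² = 4π²r³/μ at r = 1.29×10^9 km, T = 9250 days = 9250 × 86400 s = 7.992×10^8 s: μ = 4π²r³/T² = 1.32684×10^11 km³/s².
In km: r₁ = 1.86 × 1.496×10^8 = 2.78256×10^8 km; r₂ = 8.62 × 1.496×10^8 = 1.289552×10^9 km.
Semi-major axis of the transfer orbit: a_t = (2.78256×10^8 + 1.289552×10^9)/2 = 7.83904×10^8 km.
At r₁ the circular-orbit speed is v₁ = √(μ/r₁) = 21.837 km/s.
On the transfer ellipse at r₁, v² = μ(2/r − 1/a) gives v_p = √[μ(2/r₁ − 1/a_t)] = 28.008 km/s.
First burn Δv₁ = |v_p − v₁| = 6.171 km/s.
Circular speed at r₂: v₂ = √(μ/r₂) = 10.1435 km/s.
Transfer-orbit speed at r₂: v_a = √[μ(2/r₂ − 1/a_t)] = 6.04339 km/s.
Second burn Δv₂ = |v₂ − v_a| = 4.100 km/s.
Δv = Δv₁ + Δv₂ = 6.171 + 4.100 = 10.27 km/s.

Δv = 10.3 km/s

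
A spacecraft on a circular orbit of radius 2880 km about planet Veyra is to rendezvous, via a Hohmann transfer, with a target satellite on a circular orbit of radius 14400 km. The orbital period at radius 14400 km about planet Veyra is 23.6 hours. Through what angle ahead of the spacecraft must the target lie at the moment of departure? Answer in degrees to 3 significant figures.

φ = 96.3°

From Kepler's third law T² = 4π²r³/μ at r = 14400 km, T = 23.6 hours = 23.6 × 3600 s = 84960 s: μ = 4π²r³/T² = 16331.2 km³/s².
Semi-major axis of the transfer orbit: a_t = (2880 + 14400)/2 = 8640 km.
Transfer time t = π√(a_t³/μ) = 19743 s.
Target angular speed ω₂ = √(μ/r₂³) = 7.3955×10^-5 rad/s.
Angle swept by the target during transfer: ω₂·t = 1.4601 rad = 83.66°.
Arrival is 180° from departure on the ellipse, so φ = 180° − 83.66° = 96.3°.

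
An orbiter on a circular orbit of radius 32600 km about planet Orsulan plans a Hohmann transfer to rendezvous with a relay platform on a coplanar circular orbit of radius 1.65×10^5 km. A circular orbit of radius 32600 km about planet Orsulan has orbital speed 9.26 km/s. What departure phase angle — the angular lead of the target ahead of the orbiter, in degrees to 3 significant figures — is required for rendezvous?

φ = 96.6°

From the circular-orbit relation v² = μ/r at r = 32600 km: μ = v²r = (9.26)² × 32600 = 2.79537×10^6 km³/s².
The Hohmann ellipse has a_t = (r₁ + r₂)/2 = 98800 km.
Transfer time t = π√(a_t³/μ) = 58353.3 s.
The target's mean motion on its circular orbit is ω₂ = √(μ/r₂³) = 2.49456×10^-5 rad/s.
Angle swept by the target during transfer: ω₂·t = 1.45566 rad = 83.40°.
Arrival is 180° from departure on the ellipse, so φ = 180° − 83.40° = 96.6°.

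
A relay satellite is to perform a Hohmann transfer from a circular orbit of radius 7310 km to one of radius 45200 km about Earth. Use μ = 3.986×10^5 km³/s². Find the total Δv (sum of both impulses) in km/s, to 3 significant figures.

Δv = 3.71 km/s

The Hohmann ellipse has a_t = (r₁ + r₂)/2 = 26255 km.
Circular speed at r₁: v₁ = √(μ/r₁) = √(3.986×10^5/7310) = 7.3843 km/s.
Transfer-orbit speed at r₁ (vis-viva): v_p = √[μ(2/r₁ − 1/a_t)] = 9.6889 km/s.
First burn Δv₁ = |v_p − v₁| = 2.3046 km/s.
Circular speed at r₂: v₂ = √(μ/r₂) = 2.9696 km/s.
Transfer-orbit speed at r₂: v_a = √[μ(2/r₂ − 1/a_t)] = 1.5669 km/s.
Second burn Δv₂ = |v₂ − v_a| = 1.4027 km/s.
Total Δv = Δv₁ + Δv₂ = 3.707 km/s.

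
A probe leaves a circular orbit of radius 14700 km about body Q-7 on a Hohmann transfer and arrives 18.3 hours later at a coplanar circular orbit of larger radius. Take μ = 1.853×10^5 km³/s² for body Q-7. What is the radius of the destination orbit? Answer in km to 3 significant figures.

Transfer time t = 18.3 hours = 65880 s, and t = π√(a_t³/μ).
So a_t = (μ t²/π²)^(1/3) = (1.853×10^5 × (65880)² / π²)^(1/3) = 43354 km.
Since a_t = (r₁ + r₂)/2, r₂ = 2a_t − r₁ = 2×43354 − 14700 = 72008 km.

r₂ = 72000 km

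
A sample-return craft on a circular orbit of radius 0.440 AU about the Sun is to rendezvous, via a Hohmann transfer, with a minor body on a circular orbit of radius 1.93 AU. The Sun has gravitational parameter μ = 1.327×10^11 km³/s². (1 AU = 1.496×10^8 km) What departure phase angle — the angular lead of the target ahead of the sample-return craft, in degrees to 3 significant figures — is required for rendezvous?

φ = 93.4°

In km: r₁ = 0.440 × 1.496×10^8 = 6.5824×10^7 km; r₂ = 1.93 × 1.496×10^8 = 2.88728×10^8 km.
Transfer-ellipse semi-major axis a_t = (r₁ + r₂)/2 = (6.5824×10^7 + 2.88728×10^8)/2 = 1.77276×10^8 km.
Transfer time t = π√(a_t³/μ) = 2.03559×10^7 s.
Target angular speed ω₂ = √(μ/r₂³) = 7.42510×10^-8 rad/s.
Angle swept by the target during transfer: ω₂·t = 1.5114 rad = 86.60°.
The sample-return craft traverses 180° on the transfer ellipse, so the target must lead by 180° − 86.60° = 93.4°.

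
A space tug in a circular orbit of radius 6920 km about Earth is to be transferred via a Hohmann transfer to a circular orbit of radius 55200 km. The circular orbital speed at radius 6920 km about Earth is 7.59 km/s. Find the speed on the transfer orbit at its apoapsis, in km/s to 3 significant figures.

From the circular-orbit relation v² = μ/r at r = 6920 km: μ = v²r = (7.59)² × 6920 = 3.98648×10^5 km³/s².
Transfer-ellipse semi-major axis a_t = (r₁ + r₂)/2 = (6920 + 55200)/2 = 31060 km.
The apoapsis of the transfer ellipse is at r = 55200 km.
Applying v² = μ(2/r − 1/a_t): v = 1.268 km/s.

v = 1.27 km/s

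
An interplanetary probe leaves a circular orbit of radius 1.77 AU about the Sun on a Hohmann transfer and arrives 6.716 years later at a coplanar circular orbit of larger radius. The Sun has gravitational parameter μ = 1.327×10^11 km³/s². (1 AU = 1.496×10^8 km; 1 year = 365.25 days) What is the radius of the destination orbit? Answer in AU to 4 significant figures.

In km: r₁ = 1.77 × 1.496×10^8 = 2.64792×10^8 km.
Transfer time t = 6.716 years × 365.25 × 86400 s = 2.119408416×10^8 s, and t = π√(a_t³/μ).
So a_t = (μ t²/π²)^(1/3) = (1.327×10^11 × (2.119408416×10^8)² / π²)^(1/3) = 8.4528×10^8 km.
Since a_t = (r₁ + r₂)/2, r₂ = 2a_t − r₁ = 2×8.4528×10^8 − 2.64792×10^8 = 1.425768×10^9 km.
In AU: r₂ = 1.425768×10^9 / 1.496×10^8 = 9.531 AU.

r₂ = 9.531 AU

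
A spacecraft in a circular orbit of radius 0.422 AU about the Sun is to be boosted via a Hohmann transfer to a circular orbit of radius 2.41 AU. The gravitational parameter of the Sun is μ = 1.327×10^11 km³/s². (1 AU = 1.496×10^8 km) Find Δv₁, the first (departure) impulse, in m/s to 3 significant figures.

In km: r₁ = 0.422 × 1.496×10^8 = 6.31312×10^7 km; r₂ = 2.41 × 1.496×10^8 = 3.60536×10^8 km.
Transfer-ellipse semi-major axis a_t = (r₁ + r₂)/2 = (6.31312×10^7 + 3.60536×10^8)/2 = 2.118336×10^8 km.
On the circular orbit at r = 6.31312×10^7 km, v_c = √(μ/r) = 45.84727 km/s.
Vis-viva on the transfer ellipse at r = 6.31312×10^7 km gives v_t = √[μ(2/r − 1/a_t)] = 59.81228 km/s.
Δv₁ = |v_t − v_c| = |59.81228 − 45.84727| = 13.97 km/s.

Δv₁ = 14000 m/s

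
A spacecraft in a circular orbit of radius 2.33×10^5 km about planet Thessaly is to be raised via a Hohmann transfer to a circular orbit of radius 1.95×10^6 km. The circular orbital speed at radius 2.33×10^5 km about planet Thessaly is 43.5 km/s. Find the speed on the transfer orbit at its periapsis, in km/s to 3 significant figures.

v = 58.1 km/s

From the circular-orbit relation v² = μ/r at r = 2.33×10^5 km: μ = v²r = (43.5)² × 2.33×10^5 = 4.40894×10^8 km³/s².
Semi-major axis of the transfer orbit: a_t = (2.330×10^5 + 1.950×10^6)/2 = 1.0915×10^6 km.
At periapsis, r = 2.330×10^5 km.
From the vis-viva equation, v = √[μ(2/r − 1/a_t)] = 58.14 km/s.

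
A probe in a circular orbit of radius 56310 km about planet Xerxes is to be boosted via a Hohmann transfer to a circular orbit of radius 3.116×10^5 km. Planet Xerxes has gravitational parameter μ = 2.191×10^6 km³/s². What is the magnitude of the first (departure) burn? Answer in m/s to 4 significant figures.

Δv₁ = 1881 m/s

Transfer-ellipse semi-major axis a_t = (r₁ + r₂)/2 = (56310 + 3.116×10^5)/2 = 1.83955×10^5 km.
Circular speed at r = 56310 km: v_c = √(μ/r) = 6.2378 km/s.
Vis-viva on the transfer ellipse at r = 56310 km gives v_t = √[μ(2/r − 1/a_t)] = 8.1184 km/s.
Δv₁ = |v_t − v_c| = |8.1184 − 6.2378| = 1.881 km/s.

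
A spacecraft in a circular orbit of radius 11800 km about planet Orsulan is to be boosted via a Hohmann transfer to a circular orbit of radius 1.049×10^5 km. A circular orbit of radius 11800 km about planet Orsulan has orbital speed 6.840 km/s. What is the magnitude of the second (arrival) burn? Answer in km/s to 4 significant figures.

From the circular-orbit relation v² = μ/r at r = 11800 km: μ = v²r = (6.840)² × 11800 = 5.52070×10^5 km³/s².
Transfer-ellipse semi-major axis a_t = (r₁ + r₂)/2 = (11800 + 1.049×10^5)/2 = 58350 km.
On the circular orbit at r = 1.049×10^5 km, v_c = √(μ/r) = 2.294 km/s.
Transfer-orbit speed at the same r (vis-viva, a = a_t): v_t = √[μ(2/r − 1/a_t)] = 1.032 km/s.
Δv₂ = |v_t − v_c| = |1.032 − 2.294| = 1.262 km/s.

Δv₂ = 1.262 km/s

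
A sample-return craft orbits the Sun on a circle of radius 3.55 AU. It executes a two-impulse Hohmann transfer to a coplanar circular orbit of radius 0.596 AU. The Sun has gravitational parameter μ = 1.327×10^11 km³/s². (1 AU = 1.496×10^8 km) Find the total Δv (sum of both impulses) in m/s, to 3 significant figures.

Δv = 19200 m/s

In km: r₁ = 3.55 × 1.496×10^8 = 5.3108×10^8 km; r₂ = 0.596 × 1.496×10^8 = 8.91616×10^7 km.
Semi-major axis of the transfer orbit: a_t = (5.3108×10^8 + 8.91616×10^7)/2 = 3.101208×10^8 km.
At r₁ the circular-orbit speed is v₁ = √(μ/r₁) = 15.807 km/s.
Transfer-orbit speed at r₁ (vis-viva equation): v_a = √[μ(2/r₁ − 1/a_t)] = 8.4758 km/s.
First burn Δv₁ = |v_a − v₁| = 7.331 km/s.
At r₂, v₂ = √(μ/r₂) = 38.579 km/s.
Transfer-orbit speed at r₂: v_p = √[μ(2/r₂ − 1/a_t)] = 50.485 km/s.
Second burn Δv₂ = |v₂ − v_p| = 11.91 km/s.
Total Δv = Δv₁ + Δv₂ = 19.24 km/s.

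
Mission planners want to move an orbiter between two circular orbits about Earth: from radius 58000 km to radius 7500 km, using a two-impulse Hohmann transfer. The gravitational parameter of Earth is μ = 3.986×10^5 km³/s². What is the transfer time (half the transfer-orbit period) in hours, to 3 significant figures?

Transfer-ellipse semi-major axis a_t = (r₁ + r₂)/2 = (58000 + 7500)/2 = 32750 km.
Half the transfer-orbit period gives t = π√(a_t³/μ) = 29490 s.
Converting: 29490 s ÷ 3600 s/hour = 8.19 hours.

t = 8.19 hours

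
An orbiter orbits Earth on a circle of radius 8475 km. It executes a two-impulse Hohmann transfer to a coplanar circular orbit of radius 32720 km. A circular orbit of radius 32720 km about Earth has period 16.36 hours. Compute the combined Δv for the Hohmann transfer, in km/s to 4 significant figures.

From Kepler's third law T² = 4π²r³/μ at r = 32720 km, T = 16.36 hours = 16.36 × 3600 s = 58896 s: μ = 4π²r³/T² = 3.98683×10^5 km³/s².
The Hohmann ellipse has a_t = (r₁ + r₂)/2 = 20597.5 km.
Circular speed at r₁: v₁ = √(μ/r₁) = √(3.98683×10^5/8475) = 6.85874 km/s.
On the transfer ellipse at r₁, v² = μ(2/r − 1/a) gives v_p = √[μ(2/r₁ − 1/a_t)] = 8.64457 km/s.
First burn Δv₁ = |v_p − v₁| = 1.7858 km/s.
Circular speed at r₂: v₂ = √(μ/r₂) = 3.4907 km/s.
Transfer-orbit speed at r₂: v_a = √[μ(2/r₂ − 1/a_t)] = 2.2391 km/s.
Second burn Δv₂ = |v₂ − v_a| = 1.2516 km/s.
Δv = Δv₁ + Δv₂ = 1.7858 + 1.2516 = 3.037 km/s.

Δv = 3.037 km/s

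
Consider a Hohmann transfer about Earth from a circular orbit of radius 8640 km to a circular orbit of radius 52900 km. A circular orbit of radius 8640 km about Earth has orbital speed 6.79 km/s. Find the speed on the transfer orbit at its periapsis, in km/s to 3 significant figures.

From the circular-orbit relation v² = μ/r at r = 8640 km: μ = v²r = (6.79)² × 8640 = 3.98339×10^5 km³/s².
Semi-major axis of the transfer orbit: a_t = (8640 + 52900)/2 = 30770 km.
The periapsis of the transfer ellipse is at r = 8640 km.
From the vis-viva equation, v = √[μ(2/r − 1/a_t)] = 8.903 km/s.

v = 8.90 km/s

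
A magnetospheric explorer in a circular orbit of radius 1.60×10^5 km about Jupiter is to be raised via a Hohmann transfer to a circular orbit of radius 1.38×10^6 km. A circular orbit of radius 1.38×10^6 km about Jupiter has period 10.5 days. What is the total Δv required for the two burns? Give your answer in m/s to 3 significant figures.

Δv = 14700 m/s

From Kepler's third law T² = 4π²r³/μ at r = 1.38×10^6 km, T = 10.5 days = 10.5 × 86400 s = 9.072×10^5 s: μ = 4π²r³/T² = 1.26064×10^8 km³/s².
Semi-major axis of the transfer orbit: a_t = (1.600×10^5 + 1.380×10^6)/2 = 7.700×10^5 km.
Circular speed at r₁: v₁ = √(μ/r₁) = √(1.26064×10^8/1.600×10^5) = 28.070 km/s.
Transfer-orbit speed at r₁ (v² = μ(2/r − 1/a)): v_p = √[μ(2/r₁ − 1/a_t)] = 37.578 km/s.
First burn Δv₁ = |v_p − v₁| = 9.508 km/s.
At r₂, v₂ = √(μ/r₂) = 9.558 km/s.
Transfer-orbit speed at r₂: v_a = √[μ(2/r₂ − 1/a_t)] = 4.357 km/s.
Second burn Δv₂ = |v₂ − v_a| = 5.201 km/s.
Total Δv = Δv₁ + Δv₂ = 14.71 km/s.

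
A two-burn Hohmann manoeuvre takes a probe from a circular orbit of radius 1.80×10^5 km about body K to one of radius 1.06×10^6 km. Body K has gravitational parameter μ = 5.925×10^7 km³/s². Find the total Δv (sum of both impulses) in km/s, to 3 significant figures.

The Hohmann ellipse has a_t = (r₁ + r₂)/2 = 6.200×10^5 km.
Circular speed at r₁: v₁ = √(μ/r₁) = √(5.925×10^7/1.800×10^5) = 18.14 km/s.
On the transfer ellipse at r₁, v² = μ(2/r − 1/a) gives v_p = √[μ(2/r₁ − 1/a_t)] = 23.72 km/s.
First burn Δv₁ = |v_p − v₁| = 5.580 km/s.
Circular speed at r₂: v₂ = √(μ/r₂) = 7.476 km/s.
Transfer-orbit speed at r₂: v_a = √[μ(2/r₂ − 1/a_t)] = 4.028 km/s.
Second burn Δv₂ = |v₂ − v_a| = 3.448 km/s.
Δv = Δv₁ + Δv₂ = 5.580 + 3.448 = 9.028 km/s.

Δv = 9.03 km/s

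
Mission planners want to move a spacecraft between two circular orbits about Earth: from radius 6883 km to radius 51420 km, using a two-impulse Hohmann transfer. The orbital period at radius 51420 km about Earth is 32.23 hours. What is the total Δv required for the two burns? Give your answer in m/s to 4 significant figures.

Δv = 3929 m/s

From Kepler's third law T² = 4π²r³/μ at r = 51420 km, T = 32.23 hours = 32.23 × 3600 s = 1.16028×10^5 s: μ = 4π²r³/T² = 3.98685×10^5 km³/s².
Semi-major axis of the transfer orbit: a_t = (6883 + 51420)/2 = 29151.5 km.
Circular speed at r₁: v₁ = √(μ/r₁) = √(3.98685×10^5/6883) = 7.61073 km/s.
Transfer-orbit speed at r₁ (vis-viva): v_p = √[μ(2/r₁ − 1/a_t)] = 10.1079 km/s.
First burn Δv₁ = |v_p − v₁| = 2.4972 km/s.
At r₂, v₂ = √(μ/r₂) = 2.7845 km/s.
Transfer-orbit speed at r₂: v_a = √[μ(2/r₂ − 1/a_t)] = 1.3530 km/s.
Second burn Δv₂ = |v₂ − v_a| = 1.4315 km/s.
Total Δv = Δv₁ + Δv₂ = 3.929 km/s.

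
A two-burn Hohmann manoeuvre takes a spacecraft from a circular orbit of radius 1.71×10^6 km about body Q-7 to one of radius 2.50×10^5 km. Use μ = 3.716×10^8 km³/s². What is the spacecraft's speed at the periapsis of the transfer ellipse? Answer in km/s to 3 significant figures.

v = 50.9 km/s

Transfer-ellipse semi-major axis a_t = (r₁ + r₂)/2 = (1.710×10^6 + 2.500×10^5)/2 = 9.800×10^5 km.
At periapsis, r = 2.500×10^5 km.
From the vis-viva equation, v = √[μ(2/r − 1/a_t)] = 50.93 km/s.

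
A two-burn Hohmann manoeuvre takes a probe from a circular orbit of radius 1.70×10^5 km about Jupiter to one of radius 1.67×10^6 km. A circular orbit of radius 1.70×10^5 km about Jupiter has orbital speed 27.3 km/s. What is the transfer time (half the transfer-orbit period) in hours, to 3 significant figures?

t = 68.4 hours

From the circular-orbit relation v² = μ/r at r = 1.70×10^5 km: μ = v²r = (27.3)² × 1.70×10^5 = 1.26699×10^8 km³/s².
Transfer-ellipse semi-major axis a_t = (r₁ + r₂)/2 = (1.700×10^5 + 1.670×10^6)/2 = 9.200×10^5 km.
Half the transfer-orbit period gives t = π√(a_t³/μ) = 2.463×10^5 s.
Converting: 2.463×10^5 s ÷ 3600 s/hour = 68.4 hours.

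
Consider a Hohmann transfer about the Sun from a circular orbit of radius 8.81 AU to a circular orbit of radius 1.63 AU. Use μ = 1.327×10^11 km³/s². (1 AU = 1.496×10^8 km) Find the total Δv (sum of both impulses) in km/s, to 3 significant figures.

Δv = 11.4 km/s

In km: r₁ = 8.81 × 1.496×10^8 = 1.317976×10^9 km; r₂ = 1.63 × 1.496×10^8 = 2.43848×10^8 km.
Semi-major axis of the transfer orbit: a_t = (1.317976×10^9 + 2.43848×10^8)/2 = 7.80912×10^8 km.
Circular speed at r₁: v₁ = √(μ/r₁) = √(1.327×10^11/1.317976×10^9) = 10.0342 km/s.
Transfer-orbit speed at r₁ (vis-viva equation): v_a = √[μ(2/r₁ − 1/a_t)] = 5.60713 km/s.
First burn Δv₁ = |v_a − v₁| = 4.4271 km/s.
At r₂, v₂ = √(μ/r₂) = 23.3279 km/s.
Transfer-orbit speed at r₂: v_p = √[μ(2/r₂ − 1/a_t)] = 30.3060 km/s.
Second burn Δv₂ = |v₂ − v_p| = 6.9781 km/s.
Δv = Δv₁ + Δv₂ = 4.4271 + 6.9781 = 11.41 km/s.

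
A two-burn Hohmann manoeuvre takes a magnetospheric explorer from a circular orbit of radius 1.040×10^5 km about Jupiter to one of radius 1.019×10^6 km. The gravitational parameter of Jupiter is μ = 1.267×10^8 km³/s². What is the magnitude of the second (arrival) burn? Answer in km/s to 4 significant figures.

Transfer-ellipse semi-major axis a_t = (r₁ + r₂)/2 = (1.040×10^5 + 1.019×10^6)/2 = 5.615×10^5 km.
On the circular orbit at r = 1.019×10^6 km, v_c = √(μ/r) = 11.151 km/s.
Transfer-orbit speed at the same r (vis-viva, a = a_t): v_t = √[μ(2/r − 1/a_t)] = 4.7989 km/s.
Δv₂ = |v_t − v_c| = |4.7989 − 11.151| = 6.352 km/s.

Δv₂ = 6.352 km/s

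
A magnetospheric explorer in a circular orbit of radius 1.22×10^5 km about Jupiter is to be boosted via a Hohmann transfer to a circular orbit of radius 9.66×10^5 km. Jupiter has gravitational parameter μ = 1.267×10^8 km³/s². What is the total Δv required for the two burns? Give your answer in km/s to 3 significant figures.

Δv = 16.7 km/s

Semi-major axis of the transfer orbit: a_t = (1.220×10^5 + 9.660×10^5)/2 = 5.440×10^5 km.
Circular speed at r₁: v₁ = √(μ/r₁) = √(1.267×10^8/1.220×10^5) = 32.226 km/s.
Transfer-orbit speed at r₁ (vis-viva equation): v_p = √[μ(2/r₁ − 1/a_t)] = 42.944 km/s.
First burn Δv₁ = |v_p − v₁| = 10.72 km/s.
At r₂, v₂ = √(μ/r₂) = 11.4525 km/s.
Transfer-orbit speed at r₂: v_a = √[μ(2/r₂ − 1/a_t)] = 5.42351 km/s.
Second burn Δv₂ = |v₂ − v_a| = 6.029 km/s.
Δv = Δv₁ + Δv₂ = 10.72 + 6.029 = 16.75 km/s.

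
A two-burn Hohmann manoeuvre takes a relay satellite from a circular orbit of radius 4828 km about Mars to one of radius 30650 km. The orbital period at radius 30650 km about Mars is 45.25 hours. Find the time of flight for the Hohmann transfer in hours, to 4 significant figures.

From Kepler's third law T² = 4π²r³/μ at r = 30650 km, T = 45.25 hours = 45.25 × 3600 s = 1.629×10^5 s: μ = 4π²r³/T² = 42836.0 km³/s².
Transfer-ellipse semi-major axis a_t = (r₁ + r₂)/2 = (4828 + 30650)/2 = 17739 km.
Half the transfer-orbit period gives t = π√(a_t³/μ) = 35862 s.
Converting: 35862 s ÷ 3600 s/hour = 9.962 hours.

t = 9.962 hours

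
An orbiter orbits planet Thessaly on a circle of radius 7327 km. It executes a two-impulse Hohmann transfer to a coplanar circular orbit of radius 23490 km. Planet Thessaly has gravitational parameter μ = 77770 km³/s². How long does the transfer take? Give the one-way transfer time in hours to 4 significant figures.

t = 5.985 hours

The Hohmann ellipse has a_t = (r₁ + r₂)/2 = 15408.5 km.
Transfer time t = π√(a_t³/μ) = π√((15408.5)³ / 77770) = 21547 s.
Converting: 21547 s ÷ 3600 s/hour = 5.985 hours.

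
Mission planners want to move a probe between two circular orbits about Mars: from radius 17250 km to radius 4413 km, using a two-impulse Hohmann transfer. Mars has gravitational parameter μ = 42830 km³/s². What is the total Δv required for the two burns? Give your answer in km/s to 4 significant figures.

Δv = 1.386 km/s

Transfer-ellipse semi-major axis a_t = (r₁ + r₂)/2 = (17250 + 4413)/2 = 10831.5 km.
At r₁ the circular-orbit speed is v₁ = √(μ/r₁) = 1.5757 km/s.
On the transfer ellipse at r₁, vis-viva equation gives v_a = √[μ(2/r₁ − 1/a_t)] = 1.0058 km/s.
First burn Δv₁ = |v_a − v₁| = 0.5699 km/s.
Circular speed at r₂: v₂ = √(μ/r₂) = 3.1154 km/s.
Transfer-orbit speed at r₂: v_p = √[μ(2/r₂ − 1/a_t)] = 3.9315 km/s.
Second burn Δv₂ = |v₂ − v_p| = 0.8161 km/s.
Δv = Δv₁ + Δv₂ = 0.5699 + 0.8161 = 1.386 km/s.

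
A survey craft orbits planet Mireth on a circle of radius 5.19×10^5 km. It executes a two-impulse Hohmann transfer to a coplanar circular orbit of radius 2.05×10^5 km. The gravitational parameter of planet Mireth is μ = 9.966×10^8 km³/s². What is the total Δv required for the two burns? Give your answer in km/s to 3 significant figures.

Δv = 24.6 km/s

The Hohmann ellipse has a_t = (r₁ + r₂)/2 = 3.620×10^5 km.
At r₁ the circular-orbit speed is v₁ = √(μ/r₁) = 43.820 km/s.
On the transfer ellipse at r₁, vis-viva gives v_a = √[μ(2/r₁ − 1/a_t)] = 32.976 km/s.
First burn Δv₁ = |v_a − v₁| = 10.844 km/s.
Circular speed at r₂: v₂ = √(μ/r₂) = 69.724 km/s.
Transfer-orbit speed at r₂: v_p = √[μ(2/r₂ − 1/a_t)] = 83.486 km/s.
Second burn Δv₂ = |v₂ − v_p| = 13.762 km/s.
Δv = Δv₁ + Δv₂ = 10.844 + 13.762 = 24.61 km/s.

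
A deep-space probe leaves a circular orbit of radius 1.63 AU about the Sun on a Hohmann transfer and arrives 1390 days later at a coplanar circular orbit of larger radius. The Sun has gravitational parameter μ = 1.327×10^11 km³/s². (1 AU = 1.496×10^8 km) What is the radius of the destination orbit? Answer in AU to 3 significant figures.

r₂ = 6.11 AU

In km: r₁ = 1.63 × 1.496×10^8 = 2.43848×10^8 km.
Transfer time t = 1390 days = 1.20096×10^8 s, and t = π√(a_t³/μ).
So a_t = (μ t²/π²)^(1/3) = (1.327×10^11 × (1.20096×10^8)² / π²)^(1/3) = 5.7882×10^8 km.
Since a_t = (r₁ + r₂)/2, r₂ = 2a_t − r₁ = 2×5.7882×10^8 − 2.43848×10^8 = 9.13792×10^8 km.
In AU: r₂ = 9.13792×10^8 / 1.496×10^8 = 6.11 AU.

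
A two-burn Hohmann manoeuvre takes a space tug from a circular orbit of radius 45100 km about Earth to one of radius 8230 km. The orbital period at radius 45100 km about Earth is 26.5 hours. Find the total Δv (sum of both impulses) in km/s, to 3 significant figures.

Δv = 3.41 km/s

From Kepler's third law T² = 4π²r³/μ at r = 45100 km, T = 26.5 hours = 26.5 × 3600 s = 95400 s: μ = 4π²r³/T² = 3.97917×10^5 km³/s².
Semi-major axis of the transfer orbit: a_t = (45100 + 8230)/2 = 26665 km.
Circular speed at r₁: v₁ = √(μ/r₁) = √(3.97917×10^5/45100) = 2.970 km/s.
On the transfer ellipse at r₁, v² = μ(2/r − 1/a) gives v_a = √[μ(2/r₁ − 1/a_t)] = 1.650 km/s.
First burn Δv₁ = |v_a − v₁| = 1.320 km/s.
At r₂, v₂ = √(μ/r₂) = 6.953 km/s.
Transfer-orbit speed at r₂: v_p = √[μ(2/r₂ − 1/a_t)] = 9.043 km/s.
Second burn Δv₂ = |v₂ − v_p| = 2.090 km/s.
Total Δv = Δv₁ + Δv₂ = 3.410 km/s.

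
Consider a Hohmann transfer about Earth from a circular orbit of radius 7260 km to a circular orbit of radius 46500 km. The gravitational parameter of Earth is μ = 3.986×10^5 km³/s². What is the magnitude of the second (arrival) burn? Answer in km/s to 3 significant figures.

Δv₂ = 1.41 km/s

The Hohmann ellipse has a_t = (r₁ + r₂)/2 = 26880 km.
On the circular orbit at r = 46500 km, v_c = √(μ/r) = 2.928 km/s.
Transfer-orbit speed at the same r (vis-viva, a = a_t): v_t = √[μ(2/r − 1/a_t)] = 1.522 km/s.
Δv₂ = |v_t − v_c| = |1.522 − 2.928| = 1.406 km/s.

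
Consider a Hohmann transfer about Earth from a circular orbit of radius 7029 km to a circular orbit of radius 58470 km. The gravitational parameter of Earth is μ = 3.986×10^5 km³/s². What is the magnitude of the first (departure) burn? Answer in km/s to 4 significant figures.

Transfer-ellipse semi-major axis a_t = (r₁ + r₂)/2 = (7029 + 58470)/2 = 32749.5 km.
Circular speed at r = 7029 km: v_c = √(μ/r) = 7.53047 km/s.
Transfer-orbit speed at the same r (vis-viva, a = a_t): v_t = √[μ(2/r − 1/a_t)] = 10.0620 km/s.
Δv₁ = |v_t − v_c| = |10.0620 − 7.53047| = 2.532 km/s.

Δv₁ = 2.532 km/s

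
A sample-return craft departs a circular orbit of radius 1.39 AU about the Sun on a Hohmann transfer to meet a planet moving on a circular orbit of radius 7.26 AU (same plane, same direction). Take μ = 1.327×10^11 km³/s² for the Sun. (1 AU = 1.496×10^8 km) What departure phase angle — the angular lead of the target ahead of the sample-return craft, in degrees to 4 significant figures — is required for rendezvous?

In km: r₁ = 1.39 × 1.496×10^8 = 2.07944×10^8 km; r₂ = 7.26 × 1.496×10^8 = 1.086096×10^9 km.
Semi-major axis of the transfer orbit: a_t = (2.07944×10^8 + 1.086096×10^9)/2 = 6.4702×10^8 km.
The half-period of the transfer ellipse is t = π√(a_t³/μ) = 1.419355×10^8 s.
The target's mean motion on its circular orbit is ω₂ = √(μ/r₂³) = 1.017731×10^-8 rad/s.
Angle swept by the target during transfer: ω₂·t = 1.444522 rad = 82.77°.
The sample-return craft traverses 180° on the transfer ellipse, so the target must lead by 180° − 82.77° = 97.23°.

φ = 97.23°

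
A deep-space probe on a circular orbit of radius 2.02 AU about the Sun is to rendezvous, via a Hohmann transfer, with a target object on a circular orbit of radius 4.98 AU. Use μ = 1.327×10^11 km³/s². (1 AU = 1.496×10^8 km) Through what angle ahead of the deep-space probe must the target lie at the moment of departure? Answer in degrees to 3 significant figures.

φ = 73.9°

In km: r₁ = 2.02 × 1.496×10^8 = 3.02192×10^8 km; r₂ = 4.98 × 1.496×10^8 = 7.45008×10^8 km.
The Hohmann ellipse has a_t = (r₁ + r₂)/2 = 5.236×10^8 km.
The half-period of the transfer ellipse is t = π√(a_t³/μ) = 1.0333×10^8 s.
Target angular speed ω₂ = √(μ/r₂³) = 1.7914×10^-8 rad/s.
Angle swept by the target during transfer: ω₂·t = 1.851 rad = 106.1°.
Arrival is 180° from departure on the ellipse, so φ = 180° − 106.1° = 73.9°.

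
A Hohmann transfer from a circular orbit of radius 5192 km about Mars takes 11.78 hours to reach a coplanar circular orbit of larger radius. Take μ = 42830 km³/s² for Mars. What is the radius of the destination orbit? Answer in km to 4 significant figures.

Transfer time t = 11.78 hours = 42408 s, and t = π√(a_t³/μ).
So a_t = (μ t²/π²)^(1/3) = (42830 × (42408)² / π²)^(1/3) = 19836 km.
Since a_t = (r₁ + r₂)/2, r₂ = 2a_t − r₁ = 2×19836 − 5192 = 34480 km.

r₂ = 34480 km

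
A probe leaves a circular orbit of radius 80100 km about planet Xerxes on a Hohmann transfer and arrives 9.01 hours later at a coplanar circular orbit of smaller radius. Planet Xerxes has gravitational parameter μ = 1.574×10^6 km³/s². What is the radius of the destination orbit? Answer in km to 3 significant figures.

Transfer time t = 9.01 hours = 32436 s, and t = π√(a_t³/μ).
So a_t = (μ t²/π²)^(1/3) = (1.574×10^6 × (32436)² / π²)^(1/3) = 55155 km.
Since a_t = (r₁ + r₂)/2, r₂ = 2a_t − r₁ = 2×55155 − 80100 = 30210 km.

r₂ = 30200 km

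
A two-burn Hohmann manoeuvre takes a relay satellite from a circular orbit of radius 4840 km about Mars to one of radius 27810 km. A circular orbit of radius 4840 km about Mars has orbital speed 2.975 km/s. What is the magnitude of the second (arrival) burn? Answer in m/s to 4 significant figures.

Δv₂ = 565.3 m/s

From the circular-orbit relation v² = μ/r at r = 4840 km: μ = v²r = (2.975)² × 4840 = 42837.0 km³/s².
The Hohmann ellipse has a_t = (r₁ + r₂)/2 = 16325 km.
Circular speed at r = 27810 km: v_c = √(μ/r) = 1.2411 km/s.
Vis-viva on the transfer ellipse at r = 27810 km gives v_t = √[μ(2/r − 1/a_t)] = 0.67578 km/s.
Δv₂ = |v_t − v_c| = |0.67578 − 1.2411| = 0.5653 km/s.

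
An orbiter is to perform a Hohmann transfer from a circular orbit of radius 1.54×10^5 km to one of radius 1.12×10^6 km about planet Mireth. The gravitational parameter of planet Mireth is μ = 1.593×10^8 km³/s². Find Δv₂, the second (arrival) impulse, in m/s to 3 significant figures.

Δv₂ = 6060 m/s

The Hohmann ellipse has a_t = (r₁ + r₂)/2 = 6.370×10^5 km.
Circular speed at r = 1.120×10^6 km: v_c = √(μ/r) = 11.926 km/s.
Transfer-orbit speed at the same r (vis-viva, a = a_t): v_t = √[μ(2/r − 1/a_t)] = 5.8639 km/s.
Δv₂ = |v_t − v_c| = |5.8639 − 11.926| = 6.062 km/s.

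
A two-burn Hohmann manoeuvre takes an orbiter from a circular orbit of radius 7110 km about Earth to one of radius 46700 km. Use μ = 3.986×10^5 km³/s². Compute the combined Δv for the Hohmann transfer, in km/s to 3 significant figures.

Semi-major axis of the transfer orbit: a_t = (7110 + 46700)/2 = 26905 km.
At r₁ the circular-orbit speed is v₁ = √(μ/r₁) = 7.4874 km/s.
Transfer-orbit speed at r₁ (vis-viva equation): v_p = √[μ(2/r₁ − 1/a_t)] = 9.8645 km/s.
First burn Δv₁ = |v_p − v₁| = 2.377 km/s.
At r₂, v₂ = √(μ/r₂) = 2.922 km/s.
Transfer-orbit speed at r₂: v_a = √[μ(2/r₂ − 1/a_t)] = 1.502 km/s.
Second burn Δv₂ = |v₂ − v_a| = 1.420 km/s.
Δv = Δv₁ + Δv₂ = 2.377 + 1.420 = 3.797 km/s.

Δv = 3.80 km/s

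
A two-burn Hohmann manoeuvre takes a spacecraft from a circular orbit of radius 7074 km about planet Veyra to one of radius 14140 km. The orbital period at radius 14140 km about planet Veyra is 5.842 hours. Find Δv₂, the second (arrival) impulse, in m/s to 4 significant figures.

From Kepler's third law T² = 4π²r³/μ at r = 14140 km, T = 5.842 hours = 5.842 × 3600 s = 21031.2 s: μ = 4π²r³/T² = 2.52336×10^5 km³/s².
Transfer-ellipse semi-major axis a_t = (r₁ + r₂)/2 = (7074 + 14140)/2 = 10607 km.
On the circular orbit at r = 14140 km, v_c = √(μ/r) = 4.2244 km/s.
Vis-viva on the transfer ellipse at r = 14140 km gives v_t = √[μ(2/r − 1/a_t)] = 3.4499 km/s.
Δv₂ = |v_t − v_c| = |3.4499 − 4.2244| = 0.7745 km/s.

Δv₂ = 774.5 m/s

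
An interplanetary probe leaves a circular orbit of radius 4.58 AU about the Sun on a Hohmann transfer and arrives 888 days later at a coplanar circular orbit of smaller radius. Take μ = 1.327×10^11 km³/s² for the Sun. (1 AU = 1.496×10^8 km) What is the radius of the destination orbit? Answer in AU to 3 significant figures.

In km: r₁ = 4.58 × 1.496×10^8 = 6.85168×10^8 km.
Transfer time t = 888 days = 7.67232×10^7 s, and t = π√(a_t³/μ).
So a_t = (μ t²/π²)^(1/3) = (1.327×10^11 × (7.67232×10^7)² / π²)^(1/3) = 4.2935×10^8 km.
Since a_t = (r₁ + r₂)/2, r₂ = 2a_t − r₁ = 2×4.2935×10^8 − 6.85168×10^8 = 1.73532×10^8 km.
In AU: r₂ = 1.73532×10^8 / 1.496×10^8 = 1.16 AU.

r₂ = 1.16 AU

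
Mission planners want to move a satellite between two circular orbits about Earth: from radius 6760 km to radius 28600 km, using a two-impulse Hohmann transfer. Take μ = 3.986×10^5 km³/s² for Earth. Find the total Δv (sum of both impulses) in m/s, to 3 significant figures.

Δv = 3510 m/s

The Hohmann ellipse has a_t = (r₁ + r₂)/2 = 17680 km.
Circular speed at r₁: v₁ = √(μ/r₁) = √(3.986×10^5/6760) = 7.67883 km/s.
On the transfer ellipse at r₁, vis-viva gives v_p = √[μ(2/r₁ − 1/a_t)] = 9.76646 km/s.
First burn Δv₁ = |v_p − v₁| = 2.0876 km/s.
At r₂, v₂ = √(μ/r₂) = 3.7332 km/s.
Transfer-orbit speed at r₂: v_a = √[μ(2/r₂ − 1/a_t)] = 2.3084 km/s.
Second burn Δv₂ = |v₂ − v_a| = 1.4248 km/s.
Δv = Δv₁ + Δv₂ = 2.0876 + 1.4248 = 3.512 km/s.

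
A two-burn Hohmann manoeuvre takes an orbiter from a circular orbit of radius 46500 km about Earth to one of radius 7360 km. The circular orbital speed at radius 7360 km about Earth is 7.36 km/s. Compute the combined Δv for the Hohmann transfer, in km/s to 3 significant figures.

From the circular-orbit relation v² = μ/r at r = 7360 km: μ = v²r = (7.36)² × 7360 = 3.98688×10^5 km³/s².
Semi-major axis of the transfer orbit: a_t = (46500 + 7360)/2 = 26930 km.
At r₁ the circular-orbit speed is v₁ = √(μ/r₁) = 2.92813 km/s.
Transfer-orbit speed at r₁ (vis-viva equation): v_a = √[μ(2/r₁ − 1/a_t)] = 1.53077 km/s.
First burn Δv₁ = |v_a − v₁| = 1.3974 km/s.
At r₂, v₂ = √(μ/r₂) = 7.3600 km/s.
Transfer-orbit speed at r₂: v_p = √[μ(2/r₂ − 1/a_t)] = 9.6713 km/s.
Second burn Δv₂ = |v₂ − v_p| = 2.3113 km/s.
Total Δv = Δv₁ + Δv₂ = 3.709 km/s.

Δv = 3.71 km/s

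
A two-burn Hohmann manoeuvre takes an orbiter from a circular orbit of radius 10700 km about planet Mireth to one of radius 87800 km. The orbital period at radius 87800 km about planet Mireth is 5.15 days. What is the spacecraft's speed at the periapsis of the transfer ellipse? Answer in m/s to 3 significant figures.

v = 4740 m/s

From Kepler's third law T² = 4π²r³/μ at r = 87800 km, T = 5.15 days = 5.15 × 86400 s = 4.4496×10^5 s: μ = 4π²r³/T² = 1.34959×10^5 km³/s².
Transfer-ellipse semi-major axis a_t = (r₁ + r₂)/2 = (10700 + 87800)/2 = 49250 km.
At periapsis, r = 10700 km.
Vis-viva: v = √[μ(2/r − 1/a_t)] = √[1.34959×10^5 × (2/10700 − 1/49250)] = 4.742 km/s.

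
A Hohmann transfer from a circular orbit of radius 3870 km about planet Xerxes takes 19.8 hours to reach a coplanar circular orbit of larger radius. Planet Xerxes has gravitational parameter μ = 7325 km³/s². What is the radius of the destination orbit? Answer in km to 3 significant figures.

r₂ = 27300 km

Transfer time t = 19.8 hours = 71280 s, and t = π√(a_t³/μ).
So a_t = (μ t²/π²)^(1/3) = (7325 × (71280)² / π²)^(1/3) = 15565 km.
Since a_t = (r₁ + r₂)/2, r₂ = 2a_t − r₁ = 2×15565 − 3870 = 27260 km.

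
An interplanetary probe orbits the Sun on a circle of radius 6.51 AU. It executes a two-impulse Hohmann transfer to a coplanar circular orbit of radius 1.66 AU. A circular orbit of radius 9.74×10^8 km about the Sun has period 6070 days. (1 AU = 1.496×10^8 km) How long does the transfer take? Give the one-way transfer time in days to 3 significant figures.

From Kepler's third law T² = 4π²r³/μ at r = 9.74×10^8 km, T = 6070 days = 6070 × 86400 s = 5.24448×10^8 s: μ = 4π²r³/T² = 1.32627×10^11 km³/s².
In km: r₁ = 6.51 × 1.496×10^8 = 9.73896×10^8 km; r₂ = 1.66 × 1.496×10^8 = 2.48336×10^8 km.
The Hohmann ellipse has a_t = (r₁ + r₂)/2 = 6.11116×10^8 km.
By Kepler's third law the transfer-orbit period is T = 2π√(a_t³/μ), so t = T/2 = 1.303×10^8 s.
Converting: 1.303×10^8 s ÷ 86400 s/day = 1510 days.

t = 1510 days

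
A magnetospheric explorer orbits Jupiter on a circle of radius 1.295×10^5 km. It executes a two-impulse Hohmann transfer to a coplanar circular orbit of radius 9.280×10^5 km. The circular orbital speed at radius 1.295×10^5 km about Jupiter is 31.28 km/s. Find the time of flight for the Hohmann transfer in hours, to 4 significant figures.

t = 29.81 hours

From the circular-orbit relation v² = μ/r at r = 1.295×10^5 km: μ = v²r = (31.28)² × 1.295×10^5 = 1.26708×10^8 km³/s².
Semi-major axis of the transfer orbit: a_t = (1.295×10^5 + 9.280×10^5)/2 = 5.2875×10^5 km.
Transfer time t = π√(a_t³/μ) = π√((5.2875×10^5)³ / 1.26708×10^8) = 1.073×10^5 s.
Converting: 1.073×10^5 s ÷ 3600 s/hour = 29.81 hours.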